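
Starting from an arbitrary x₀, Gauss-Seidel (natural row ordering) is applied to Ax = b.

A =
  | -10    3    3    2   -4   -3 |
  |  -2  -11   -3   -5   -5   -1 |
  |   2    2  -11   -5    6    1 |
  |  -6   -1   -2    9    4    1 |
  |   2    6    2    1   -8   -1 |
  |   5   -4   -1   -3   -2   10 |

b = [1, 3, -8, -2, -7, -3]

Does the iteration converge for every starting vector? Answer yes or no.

yes

Let D = diag(-10, -11, -11, 9, -8, 10); L, U the strict triangles.
Gauss-Seidel: T = -(D+L)⁻¹U, row 0 first, T[0,4] = -(-4)/(-10) = -0.4000; later rows by forward substitution.
  T[0,:] = [+0.0000, +0.3000, +0.3000, +0.2000, -0.4000, -0.3000]
  T[1,:] = [+0.0000, -0.0545, -0.3273, -0.4909, -0.3818, -0.0364]
  T[2,:] = [+0.0000, +0.0446, -0.0050, -0.5074, +0.4033, +0.0298]
  T[3,:] = [+0.0000, +0.2039, +0.1625, -0.0340, -0.6639, -0.3085]
  T[4,:] = [+0.0000, +0.0707, -0.1514, -0.4493, -0.3685, -0.2584]
  T[5,:] = [+0.0000, -0.0921, -0.2629, -0.4472, -0.1853, -0.0058]
|eigenvalues of T|: 0.8629, 0.3803, 0.3803, 0.0910, 0.0910, 0.0000.
ρ = 0.8629; 0.8629 < 1, so it converges for any x₀.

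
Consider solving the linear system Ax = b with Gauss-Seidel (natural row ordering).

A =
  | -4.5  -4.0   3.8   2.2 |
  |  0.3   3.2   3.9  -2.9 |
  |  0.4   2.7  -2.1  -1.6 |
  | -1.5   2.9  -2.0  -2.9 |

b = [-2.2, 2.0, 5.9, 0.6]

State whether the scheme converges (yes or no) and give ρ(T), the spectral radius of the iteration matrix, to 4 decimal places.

no, ρ = 1.4915

A = D + L + U where D = diag(-4.5, 3.2, -2.1, -2.9).
GS T = -(D+L)⁻¹U: row 0 first, T[0,1] = -(-4)/(-4.5) = -0.8889; later rows by forward substitution.
  T[0,:] = [+0.0000 -0.8889 +0.8444 +0.4889]
  T[1,:] = [+0.0000 +0.0833 -1.2979 +0.8604]
  T[2,:] = [+0.0000 -0.0622 -1.5079 +0.4375]
  T[3,:] = [+0.0000 +0.5860 -0.6948 +0.3058]
|roots of det(T-λI)|: 1.4915, 0.7530, 0.3801, 0.0000.
ρ(T) = max|λ| = 1.4915; 1.4915 > 1, so it fails to converge.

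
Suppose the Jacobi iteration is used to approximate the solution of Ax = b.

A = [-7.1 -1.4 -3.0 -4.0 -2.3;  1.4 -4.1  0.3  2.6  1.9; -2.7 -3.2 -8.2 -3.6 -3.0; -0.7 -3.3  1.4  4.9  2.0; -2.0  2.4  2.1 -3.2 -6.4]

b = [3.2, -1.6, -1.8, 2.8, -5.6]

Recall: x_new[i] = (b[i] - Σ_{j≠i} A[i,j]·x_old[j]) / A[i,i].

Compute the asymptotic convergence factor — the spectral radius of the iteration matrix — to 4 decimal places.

Write A = D+L+U with D = diag(-7.1, -4.1, -8.2, 4.9, -6.4).
Jacobi: T = -D⁻¹(L+U), T[4,3] = -(-3.2)/(-6.4) = -0.5000; T[4,4] = 0.
  T[0,:] = [+0.0000  -0.1972  -0.4225  -0.5634  -0.3239]
  T[1,:] = [+0.3415  +0.0000  +0.0732  +0.6341  +0.4634]
  T[2,:] = [-0.3293  -0.3902  +0.0000  -0.4390  -0.3659]
  T[3,:] = [+0.1429  +0.6735  -0.2857  +0.0000  -0.4082]
  T[4,:] = [-0.3125  +0.3750  +0.3281  -0.5000  +0.0000]
eigenvalue magnitudes: 1.1520, 0.4907, 0.4907, 0.1369, 0.1369.
spectral radius ρ = 1.1520; 1.1520 > 1, so it fails to converge.

1.1520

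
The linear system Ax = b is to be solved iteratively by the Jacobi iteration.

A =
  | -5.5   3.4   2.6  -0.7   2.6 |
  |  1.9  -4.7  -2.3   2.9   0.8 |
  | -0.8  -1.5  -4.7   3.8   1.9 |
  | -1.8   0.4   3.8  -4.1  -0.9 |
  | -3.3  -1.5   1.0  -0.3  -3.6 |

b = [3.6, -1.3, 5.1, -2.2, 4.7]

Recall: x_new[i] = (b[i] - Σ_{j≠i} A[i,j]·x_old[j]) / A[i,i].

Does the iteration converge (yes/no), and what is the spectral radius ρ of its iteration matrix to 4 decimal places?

Write A = D+L+U with D = diag(-5.5, -4.7, -4.7, -4.1, -3.6).
Jacobi T = -D⁻¹(L+U): T[1,3] = -(2.9)/(-4.7) = +0.6170; T[1,1] = 0.
  T[0,:] = [+0.0000 +0.6182 +0.4727 -0.1273 +0.4727]
  T[1,:] = [+0.4043 +0.0000 -0.4894 +0.6170 +0.1702]
  T[2,:] = [-0.1702 -0.3191 +0.0000 +0.8085 +0.4043]
  T[3,:] = [-0.4390 +0.0976 +0.9268 +0.0000 -0.2195]
  T[4,:] = [-0.9167 -0.4167 +0.2778 -0.0833 +0.0000]
|roots of det(T-λI)|: 1.3444, 0.6348, 0.6348, 0.5672, 0.3190.
spectral radius ρ = 1.3444; 1.3444 > 1, so it fails to converge.

no, ρ = 1.3444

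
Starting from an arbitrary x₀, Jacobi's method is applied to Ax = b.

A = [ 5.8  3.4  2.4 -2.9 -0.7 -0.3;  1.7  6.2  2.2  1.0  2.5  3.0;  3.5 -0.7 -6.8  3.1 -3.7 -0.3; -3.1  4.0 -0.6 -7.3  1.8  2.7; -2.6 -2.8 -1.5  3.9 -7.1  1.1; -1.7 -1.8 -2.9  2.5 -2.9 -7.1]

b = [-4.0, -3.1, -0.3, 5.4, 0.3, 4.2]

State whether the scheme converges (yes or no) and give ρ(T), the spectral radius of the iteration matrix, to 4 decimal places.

no, ρ = 1.1437

Split A = D + L + U, D = diag(5.8, 6.2, -6.8, -7.3, -7.1, -7.1).
Jacobi T = -D⁻¹(L+U): T[0,2] = -(2.4)/(5.8) = -0.4138; T[0,0] = 0.
  T[0,:] = [+0.0000 -0.5862 -0.4138 +0.5000 +0.1207 +0.0517]
  T[1,:] = [-0.2742 +0.0000 -0.3548 -0.1613 -0.4032 -0.4839]
  T[2,:] = [+0.5147 -0.1029 +0.0000 +0.4559 -0.5441 -0.0441]
  T[3,:] = [-0.4247 +0.5479 -0.0822 +0.0000 +0.2466 +0.3699]
  T[4,:] = [-0.3662 -0.3944 -0.2113 +0.5493 +0.0000 +0.1549]
  T[5,:] = [-0.2394 -0.2535 -0.4085 +0.3521 -0.4085 +0.0000]
moduli |λ_i(T)| = 1.1437, 0.8259, 0.8259, 0.4520, 0.4520, 0.1346.
ρ(T) = max|λ| = 1.1437; 1.1437 > 1: divergent.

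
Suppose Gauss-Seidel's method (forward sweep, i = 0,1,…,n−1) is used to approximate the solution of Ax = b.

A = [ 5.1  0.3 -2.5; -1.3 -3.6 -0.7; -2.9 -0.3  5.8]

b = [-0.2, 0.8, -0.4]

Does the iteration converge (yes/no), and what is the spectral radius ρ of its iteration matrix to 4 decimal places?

Diagonal D = diag(5.1, -3.6, 5.8); L, U strict lower/upper.
GS T = -(D+L)⁻¹U: row 0 first, T[0,1] = -(0.3)/(5.1) = -0.0588; later rows by forward substitution.
  T[0,:] = [+0.0000 -0.0588 +0.4902]
  T[1,:] = [+0.0000 +0.0212 -0.3715]
  T[2,:] = [+0.0000 -0.0283 +0.2259]
|roots of det(T-λI)|: 0.2684, 0.0213, 0.0000.
spectral radius ρ = 0.2684; 0.2684 < 1 ⇒ converges.

yes, ρ = 0.2684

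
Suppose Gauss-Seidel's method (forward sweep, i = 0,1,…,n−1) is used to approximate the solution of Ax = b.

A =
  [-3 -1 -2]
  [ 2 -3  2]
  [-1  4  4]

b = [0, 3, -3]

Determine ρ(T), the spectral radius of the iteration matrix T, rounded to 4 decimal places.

0.5000

A = D + L + U where D = diag(-3, -3, 4).
Gauss-Seidel: T = -(D+L)⁻¹U, row 0 first, T[0,1] = -(-1)/(-3) = -0.3333; later rows by forward substitution.
  T[0,:] = [+0.0000, -0.3333, -0.6667]
  T[1,:] = [+0.0000, -0.2222, +0.2222]
  T[2,:] = [+0.0000, +0.1389, -0.3889]
eigenvalue magnitudes: 0.5000, 0.1111, 0.0000.
ρ(T) = max|λ| = 0.5000; 0.5000 < 1 ⇒ converges.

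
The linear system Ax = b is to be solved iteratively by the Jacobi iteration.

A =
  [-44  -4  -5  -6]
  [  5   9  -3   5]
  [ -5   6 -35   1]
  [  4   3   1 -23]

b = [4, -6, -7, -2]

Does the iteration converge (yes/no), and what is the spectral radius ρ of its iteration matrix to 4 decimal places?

yes, ρ = 0.3842

Diagonal D = diag(-44, 9, -35, -23); L, U strict lower/upper.
Jacobi: T = -D⁻¹(L+U), T[0,2] = -(-5)/(-44) = -0.1136; T[0,0] = 0.
  T[0,:] = [+0.0000, -0.0909, -0.1136, -0.1364]
  T[1,:] = [-0.5556, +0.0000, +0.3333, -0.5556]
  T[2,:] = [-0.1429, +0.1714, +0.0000, +0.0286]
  T[3,:] = [+0.1739, +0.1304, +0.0435, +0.0000]
moduli |λ_i(T)| = 0.3842, 0.2864, 0.2864, 0.1755.
spectral radius ρ = 0.3842; 0.3842 < 1: convergent.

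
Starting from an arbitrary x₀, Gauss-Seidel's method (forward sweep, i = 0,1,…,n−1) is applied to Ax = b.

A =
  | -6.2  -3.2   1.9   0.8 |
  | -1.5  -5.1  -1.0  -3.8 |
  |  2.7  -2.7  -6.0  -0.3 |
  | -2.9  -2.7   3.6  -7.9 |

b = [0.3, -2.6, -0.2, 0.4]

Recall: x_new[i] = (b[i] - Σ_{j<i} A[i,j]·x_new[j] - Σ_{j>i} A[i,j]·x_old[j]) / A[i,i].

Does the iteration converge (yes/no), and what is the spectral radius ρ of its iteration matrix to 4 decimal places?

Write A = D+L+U with D = diag(-6.2, -5.1, -6, -7.9).
T_GS = -(D+L)⁻¹U: row 0 first, T[0,1] = -(-3.2)/(-6.2) = -0.5161; later rows by forward substitution.
  T[0,:] = [+0.0000, -0.5161, +0.3065, +0.1290]
  T[1,:] = [+0.0000, +0.1518, -0.2862, -0.7830]
  T[2,:] = [+0.0000, -0.3006, +0.2667, +0.3604]
  T[3,:] = [+0.0000, +0.0006, +0.1069, +0.3845]
eigenvalue magnitudes: 0.6957, 0.0682, 0.0392, 0.0000.
spectral radius ρ = 0.6957; 0.6957 < 1: convergent.

yes, ρ = 0.6957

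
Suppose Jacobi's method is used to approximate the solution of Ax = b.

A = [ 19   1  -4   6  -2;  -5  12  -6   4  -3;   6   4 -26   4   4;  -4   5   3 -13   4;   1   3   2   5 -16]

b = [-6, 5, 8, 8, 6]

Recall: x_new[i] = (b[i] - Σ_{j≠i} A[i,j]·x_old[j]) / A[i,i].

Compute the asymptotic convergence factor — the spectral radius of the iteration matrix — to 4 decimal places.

0.5103

Diagonal D = diag(19, 12, -26, -13, -16); L, U strict lower/upper.
Jacobi: T = -D⁻¹(L+U), T[4,1] = -(3)/(-16) = +0.1875; T[4,4] = 0.
  T[0,:] = [+0.0000 -0.0526 +0.2105 -0.3158 +0.1053]
  T[1,:] = [+0.4167 +0.0000 +0.5000 -0.3333 +0.2500]
  T[2,:] = [+0.2308 +0.1538 +0.0000 +0.1538 +0.1538]
  T[3,:] = [-0.3077 +0.3846 +0.2308 +0.0000 +0.3077]
  T[4,:] = [+0.0625 +0.1875 +0.1250 +0.3125 +0.0000]
moduli |λ_i(T)| = 0.5103, 0.4208, 0.2824, 0.1910, 0.0018.
spectral radius ρ = 0.5103; 0.5103 < 1: convergent.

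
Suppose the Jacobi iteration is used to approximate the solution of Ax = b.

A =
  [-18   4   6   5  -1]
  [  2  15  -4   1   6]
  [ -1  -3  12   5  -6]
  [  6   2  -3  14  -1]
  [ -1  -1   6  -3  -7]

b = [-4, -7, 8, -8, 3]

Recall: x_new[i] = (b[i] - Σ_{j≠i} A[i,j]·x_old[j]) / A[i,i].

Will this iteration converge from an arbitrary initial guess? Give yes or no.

yes

Diagonal D = diag(-18, 15, 12, 14, -7); L, U strict lower/upper.
T_J = -D⁻¹(L+U): T[4,0] = -(-1)/(-7) = -0.1429; T[4,4] = 0.
  T[0,:] = [+0.0000, +0.2222, +0.3333, +0.2778, -0.0556]
  T[1,:] = [-0.1333, +0.0000, +0.2667, -0.0667, -0.4000]
  T[2,:] = [+0.0833, +0.2500, +0.0000, -0.4167, +0.5000]
  T[3,:] = [-0.4286, -0.1429, +0.2143, +0.0000, +0.0714]
  T[4,:] = [-0.1429, -0.1429, +0.8571, -0.4286, +0.0000]
eigenvalue magnitudes: 0.8287, 0.4614, 0.4614, 0.4267, 0.4267.
spectral radius ρ = 0.8287; 0.8287 < 1, so it converges for any x₀.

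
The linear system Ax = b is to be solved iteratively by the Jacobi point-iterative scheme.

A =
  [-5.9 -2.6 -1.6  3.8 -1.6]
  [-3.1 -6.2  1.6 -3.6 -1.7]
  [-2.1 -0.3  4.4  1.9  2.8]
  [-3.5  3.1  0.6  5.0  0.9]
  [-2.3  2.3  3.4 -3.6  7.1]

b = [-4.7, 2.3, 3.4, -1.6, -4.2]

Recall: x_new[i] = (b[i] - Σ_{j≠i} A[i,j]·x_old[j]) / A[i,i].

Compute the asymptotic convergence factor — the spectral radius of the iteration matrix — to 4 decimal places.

Write A = D+L+U with D = diag(-5.9, -6.2, 4.4, 5, 7.1).
Jacobi T = -D⁻¹(L+U): T[2,3] = -(1.9)/(4.4) = -0.4318; T[2,2] = 0.
  T[0,:] = [+0.0000, -0.4407, -0.2712, +0.6441, -0.2712]
  T[1,:] = [-0.5000, +0.0000, +0.2581, -0.5806, -0.2742]
  T[2,:] = [+0.4773, +0.0682, +0.0000, -0.4318, -0.6364]
  T[3,:] = [+0.7000, -0.6200, -0.1200, +0.0000, -0.1800]
  T[4,:] = [+0.3239, -0.3239, -0.4789, +0.5070, +0.0000]
|eigenvalues of T|: 1.2339, 0.5974, 0.5505, 0.5505, 0.3507.
ρ = 1.2339; 1.2339 > 1, so it fails to converge.

1.2339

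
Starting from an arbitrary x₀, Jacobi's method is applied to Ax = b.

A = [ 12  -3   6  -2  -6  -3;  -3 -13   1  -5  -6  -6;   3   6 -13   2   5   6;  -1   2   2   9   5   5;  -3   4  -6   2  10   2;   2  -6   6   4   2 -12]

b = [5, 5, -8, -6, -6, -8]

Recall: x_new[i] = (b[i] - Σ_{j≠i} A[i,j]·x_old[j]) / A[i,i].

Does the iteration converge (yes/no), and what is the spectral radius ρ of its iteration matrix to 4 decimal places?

A = D + L + U where D = diag(12, -13, -13, 9, 10, -12).
Jacobi: T = -D⁻¹(L+U), T[3,2] = -(2)/(9) = -0.2222; T[3,3] = 0.
  T[0,:] = [+0.0000 +0.2500 -0.5000 +0.1667 +0.5000 +0.2500]
  T[1,:] = [-0.2308 +0.0000 +0.0769 -0.3846 -0.4615 -0.4615]
  T[2,:] = [+0.2308 +0.4615 +0.0000 +0.1538 +0.3846 +0.4615]
  T[3,:] = [+0.1111 -0.2222 -0.2222 +0.0000 -0.5556 -0.5556]
  T[4,:] = [+0.3000 -0.4000 +0.6000 -0.2000 +0.0000 -0.2000]
  T[5,:] = [+0.1667 -0.5000 +0.5000 +0.3333 +0.1667 +0.0000]
moduli |λ_i(T)| = 1.1412, 0.5609, 0.4083, 0.3825, 0.3825, 0.2889.
spectral radius ρ = 1.1412; 1.1412 > 1 ⇒ diverges.

no, ρ = 1.1412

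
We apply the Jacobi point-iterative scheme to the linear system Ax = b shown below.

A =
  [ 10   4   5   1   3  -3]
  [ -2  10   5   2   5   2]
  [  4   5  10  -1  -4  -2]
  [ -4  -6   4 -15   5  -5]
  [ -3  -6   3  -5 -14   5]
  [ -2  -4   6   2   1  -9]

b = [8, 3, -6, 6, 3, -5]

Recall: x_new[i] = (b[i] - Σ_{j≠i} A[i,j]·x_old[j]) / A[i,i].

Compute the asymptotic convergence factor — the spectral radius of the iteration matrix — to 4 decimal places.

Let D = diag(10, 10, 10, -15, -14, -9); L, U the strict triangles.
Jacobi T = -D⁻¹(L+U): T[4,5] = -(5)/(-14) = +0.3571; T[4,4] = 0.
  T[0,:] = [+0.0000  -0.4000  -0.5000  -0.1000  -0.3000  +0.3000]
  T[1,:] = [+0.2000  +0.0000  -0.5000  -0.2000  -0.5000  -0.2000]
  T[2,:] = [-0.4000  -0.5000  +0.0000  +0.1000  +0.4000  +0.2000]
  T[3,:] = [-0.2667  -0.4000  +0.2667  +0.0000  +0.3333  -0.3333]
  T[4,:] = [-0.2143  -0.4286  +0.2143  -0.3571  +0.0000  +0.3571]
  T[5,:] = [-0.2222  -0.4444  +0.6667  +0.2222  +0.1111  +0.0000]
eigenvalue magnitudes: 1.1468, 0.7306, 0.5040, 0.4305, 0.4305, 0.0836.
ρ(T) = max|λ| = 1.1468; 1.1468 > 1 ⇒ diverges.

1.1468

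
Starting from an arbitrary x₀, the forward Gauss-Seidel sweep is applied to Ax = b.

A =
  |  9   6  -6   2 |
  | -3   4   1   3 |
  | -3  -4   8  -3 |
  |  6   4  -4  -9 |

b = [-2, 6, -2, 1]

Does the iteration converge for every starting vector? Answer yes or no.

yes

Split A = D + L + U, D = diag(9, 4, 8, -9).
T_GS = -(D+L)⁻¹U: row 0 first, T[0,3] = -(2)/(9) = -0.2222; later rows by forward substitution.
  T[0,:] = [+0.0000, -0.6667, +0.6667, -0.2222]
  T[1,:] = [+0.0000, -0.5000, +0.2500, -0.9167]
  T[2,:] = [+0.0000, -0.5000, +0.3750, -0.1667]
  T[3,:] = [+0.0000, -0.4444, +0.3889, -0.4815]
eigenvalue magnitudes: 0.9294, 0.4277, 0.1048, 0.0000.
ρ = 0.9294; 0.9294 < 1: convergent.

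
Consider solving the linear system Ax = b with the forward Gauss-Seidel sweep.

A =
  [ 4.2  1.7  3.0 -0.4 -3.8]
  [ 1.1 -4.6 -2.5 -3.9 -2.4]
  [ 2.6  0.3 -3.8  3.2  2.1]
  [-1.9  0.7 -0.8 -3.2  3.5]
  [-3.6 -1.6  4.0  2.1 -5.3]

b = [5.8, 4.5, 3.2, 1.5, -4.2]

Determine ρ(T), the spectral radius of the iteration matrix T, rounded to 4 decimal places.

1.1770

A = D + L + U where D = diag(4.2, -4.6, -3.8, -3.2, -5.3).
T_GS = -(D+L)⁻¹U: row 0 first, T[0,2] = -(3)/(4.2) = -0.7143; later rows by forward substitution.
  T[0,:] = [+0.0000  -0.4048  -0.7143  +0.0952  +0.9048]
  T[1,:] = [+0.0000  -0.0968  -0.7143  -0.8251  -0.3054]
  T[2,:] = [+0.0000  -0.2846  -0.5451  +0.8421  +1.1476]
  T[3,:] = [+0.0000  +0.2903  +0.4041  -0.4476  +0.2029]
  T[4,:] = [+0.0000  +0.2044  +0.4495  +0.6426  +0.4241]
eigenvalue magnitudes: 1.1770, 0.8326, 0.5682, 0.2472, 0.0000.
ρ = 1.1770; 1.1770 > 1 ⇒ diverges.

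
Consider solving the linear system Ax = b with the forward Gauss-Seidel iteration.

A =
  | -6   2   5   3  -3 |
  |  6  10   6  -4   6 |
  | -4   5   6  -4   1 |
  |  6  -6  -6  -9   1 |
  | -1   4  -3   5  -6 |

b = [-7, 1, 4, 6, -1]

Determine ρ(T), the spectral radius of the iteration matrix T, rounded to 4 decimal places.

1.5738

Diagonal D = diag(-6, 10, 6, -9, -6); L, U strict lower/upper.
T_GS = -(D+L)⁻¹U: row 0 first, T[0,1] = -(2)/(-6) = +0.3333; later rows by forward substitution.
  T[0,:] = [+0.0000  +0.3333  +0.8333  +0.5000  -0.5000]
  T[1,:] = [+0.0000  -0.2000  -1.1000  +0.1000  -0.3000]
  T[2,:] = [+0.0000  +0.3889  +1.4722  +0.9167  -0.2500]
  T[3,:] = [+0.0000  +0.0963  +0.3074  -0.3444  +0.1444]
  T[4,:] = [+0.0000  -0.3031  -1.3522  -0.7620  +0.1287]
|λ(T)| sorted: 1.5738, 0.4860, 0.0568, 0.0568, 0.0000.
spectral radius ρ = 1.5738; 1.5738 > 1: divergent.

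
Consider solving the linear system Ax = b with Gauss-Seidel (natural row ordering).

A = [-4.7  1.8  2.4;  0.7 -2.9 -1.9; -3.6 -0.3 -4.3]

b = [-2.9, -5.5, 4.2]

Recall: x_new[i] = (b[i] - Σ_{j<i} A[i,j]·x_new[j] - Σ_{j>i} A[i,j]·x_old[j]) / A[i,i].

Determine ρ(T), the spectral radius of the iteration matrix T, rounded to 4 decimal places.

0.6309

A = D + L + U where D = diag(-4.7, -2.9, -4.3).
T_GS = -(D+L)⁻¹U: row 0 first, T[0,2] = -(2.4)/(-4.7) = +0.5106; later rows by forward substitution.
  T[0,:] = [+0.0000  +0.3830  +0.5106]
  T[1,:] = [+0.0000  +0.0924  -0.5319]
  T[2,:] = [+0.0000  -0.3271  -0.3904]
eigenvalue magnitudes: 0.6309, 0.3330, 0.0000.
spectral radius ρ = 0.6309; 0.6309 < 1, so it converges for any x₀.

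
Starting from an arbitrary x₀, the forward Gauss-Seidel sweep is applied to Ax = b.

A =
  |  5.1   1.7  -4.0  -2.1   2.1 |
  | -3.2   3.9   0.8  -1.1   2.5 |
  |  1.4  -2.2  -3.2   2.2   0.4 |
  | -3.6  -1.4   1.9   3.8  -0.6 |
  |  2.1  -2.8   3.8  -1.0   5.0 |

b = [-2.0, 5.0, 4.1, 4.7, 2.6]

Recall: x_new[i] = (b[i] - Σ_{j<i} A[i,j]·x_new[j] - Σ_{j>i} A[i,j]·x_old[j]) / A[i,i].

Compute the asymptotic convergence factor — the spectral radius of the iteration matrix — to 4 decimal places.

Let D = diag(5.1, 3.9, -3.2, 3.8, 5); L, U the strict triangles.
T_GS = -(D+L)⁻¹U: row 0 first, T[0,2] = -(-4)/(5.1) = +0.7843; later rows by forward substitution.
  T[0,:] = [+0.0000 -0.3333 +0.7843 +0.4118 -0.4118]
  T[1,:] = [+0.0000 -0.2735 +0.4384 +0.6199 -0.9789]
  T[2,:] = [+0.0000 +0.0422 +0.0417 +0.4415 +0.6178]
  T[3,:] = [+0.0000 -0.4377 +0.8837 +0.3978 -0.9018]
  T[4,:] = [+0.0000 -0.1328 +0.0611 -0.0818 -1.0251]
moduli |λ_i(T)| = 1.2625, 0.6260, 0.2392, 0.0165, 0.0000.
spectral radius ρ = 1.2625; 1.2625 > 1, so it fails to converge.

1.2625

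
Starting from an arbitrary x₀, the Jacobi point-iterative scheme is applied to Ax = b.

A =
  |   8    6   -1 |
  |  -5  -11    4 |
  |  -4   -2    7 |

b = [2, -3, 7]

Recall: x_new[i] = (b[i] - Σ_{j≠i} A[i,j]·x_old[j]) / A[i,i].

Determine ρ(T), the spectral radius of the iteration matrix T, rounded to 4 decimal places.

Diagonal D = diag(8, -11, 7); L, U strict lower/upper.
T_J = -D⁻¹(L+U): T[1,2] = -(4)/(-11) = +0.3636; T[1,1] = 0.
  T[0,:] = [+0.0000 -0.7500 +0.1250]
  T[1,:] = [-0.4545 +0.0000 +0.3636]
  T[2,:] = [+0.5714 +0.2857 +0.0000]
|λ(T)| sorted: 0.8480, 0.4505, 0.4505.
spectral radius ρ = 0.8480; 0.8480 < 1, so it converges for any x₀.

0.8480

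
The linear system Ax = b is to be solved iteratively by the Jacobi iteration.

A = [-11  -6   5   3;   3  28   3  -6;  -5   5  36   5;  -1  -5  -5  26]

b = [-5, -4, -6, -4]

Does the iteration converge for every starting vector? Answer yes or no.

Write A = D+L+U with D = diag(-11, 28, 36, 26).
T_J = -D⁻¹(L+U): T[0,2] = -(5)/(-11) = +0.4545; T[0,0] = 0.
  T[0,:] = [+0.0000 -0.5455 +0.4545 +0.2727]
  T[1,:] = [-0.1071 +0.0000 -0.1071 +0.2143]
  T[2,:] = [+0.1389 -0.1389 +0.0000 -0.1389]
  T[3,:] = [+0.0385 +0.1923 +0.1923 +0.0000]
|eigenvalues of T|: 0.3920, 0.3209, 0.2140, 0.1430.
ρ = 0.3920; 0.3920 < 1, so it converges for any x₀.

yes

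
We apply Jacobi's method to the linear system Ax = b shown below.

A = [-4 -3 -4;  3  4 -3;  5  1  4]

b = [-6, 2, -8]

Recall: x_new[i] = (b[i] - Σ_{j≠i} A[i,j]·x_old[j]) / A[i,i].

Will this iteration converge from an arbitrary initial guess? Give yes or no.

no

Diagonal D = diag(-4, 4, 4); L, U strict lower/upper.
Jacobi: T = -D⁻¹(L+U), T[1,2] = -(-3)/(4) = +0.7500; T[1,1] = 0.
  T[0,:] = [+0.0000, -0.7500, -1.0000]
  T[1,:] = [-0.7500, +0.0000, +0.7500]
  T[2,:] = [-1.2500, -0.2500, +0.0000]
|λ(T)| sorted: 1.4108, 1.0689, 0.3419.
ρ(T) = max|λ| = 1.4108; 1.4108 > 1, so it fails to converge.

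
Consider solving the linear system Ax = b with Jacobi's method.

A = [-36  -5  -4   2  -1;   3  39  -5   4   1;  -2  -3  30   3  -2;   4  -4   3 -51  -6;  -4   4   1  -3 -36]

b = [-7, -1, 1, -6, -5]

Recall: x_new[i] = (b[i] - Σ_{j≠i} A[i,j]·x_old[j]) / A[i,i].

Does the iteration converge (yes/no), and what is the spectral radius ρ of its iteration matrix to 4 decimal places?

Let D = diag(-36, 39, 30, -51, -36); L, U the strict triangles.
Jacobi T = -D⁻¹(L+U): T[2,1] = -(-3)/(30) = +0.1000; T[2,2] = 0.
  T[0,:] = [+0.0000 -0.1389 -0.1111 +0.0556 -0.0278]
  T[1,:] = [-0.0769 +0.0000 +0.1282 -0.1026 -0.0256]
  T[2,:] = [+0.0667 +0.1000 +0.0000 -0.1000 +0.0667]
  T[3,:] = [+0.0784 -0.0784 +0.0588 +0.0000 -0.1176]
  T[4,:] = [-0.1111 +0.1111 +0.0278 -0.0833 +0.0000]
|λ(T)| sorted: 0.2681, 0.1397, 0.1240, 0.1240, 0.0726.
ρ = 0.2681; 0.2681 < 1: convergent.

yes, ρ = 0.2681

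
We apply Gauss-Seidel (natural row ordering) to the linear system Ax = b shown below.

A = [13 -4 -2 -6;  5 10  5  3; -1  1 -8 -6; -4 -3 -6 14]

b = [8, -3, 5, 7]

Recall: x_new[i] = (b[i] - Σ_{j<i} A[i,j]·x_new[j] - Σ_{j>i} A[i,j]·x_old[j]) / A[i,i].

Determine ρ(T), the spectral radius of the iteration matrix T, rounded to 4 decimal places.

Diagonal D = diag(13, 10, -8, 14); L, U strict lower/upper.
T_GS = -(D+L)⁻¹U: row 0 first, T[0,3] = -(-6)/(13) = +0.4615; later rows by forward substitution.
  T[0,:] = [+0.0000, +0.3077, +0.1538, +0.4615]
  T[1,:] = [+0.0000, -0.1538, -0.5769, -0.5308]
  T[2,:] = [+0.0000, -0.0577, -0.0913, -0.8740]
  T[3,:] = [+0.0000, +0.0302, -0.1188, -0.3565]
eigenvalue magnitudes: 0.5158, 0.2993, 0.2135, 0.0000.
ρ = 0.5158; 0.5158 < 1 ⇒ converges.

0.5158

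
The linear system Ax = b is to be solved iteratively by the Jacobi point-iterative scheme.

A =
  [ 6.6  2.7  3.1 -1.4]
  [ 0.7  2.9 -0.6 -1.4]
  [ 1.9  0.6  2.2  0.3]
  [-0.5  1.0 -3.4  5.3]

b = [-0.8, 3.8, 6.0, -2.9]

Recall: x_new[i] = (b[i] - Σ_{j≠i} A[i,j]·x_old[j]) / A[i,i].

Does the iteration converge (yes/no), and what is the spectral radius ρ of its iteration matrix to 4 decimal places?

Write A = D+L+U with D = diag(6.6, 2.9, 2.2, 5.3).
Jacobi: T = -D⁻¹(L+U), T[1,0] = -(0.7)/(2.9) = -0.2414; T[1,1] = 0.
  T[0,:] = [+0.0000  -0.4091  -0.4697  +0.2121]
  T[1,:] = [-0.2414  +0.0000  +0.2069  +0.4828]
  T[2,:] = [-0.8636  -0.2727  +0.0000  -0.1364]
  T[3,:] = [+0.0943  -0.1887  +0.6415  +0.0000]
eigenvalue magnitudes: 0.8516, 0.6751, 0.5628, 0.5628.
ρ = 0.8516; 0.8516 < 1 ⇒ converges.

yes, ρ = 0.8516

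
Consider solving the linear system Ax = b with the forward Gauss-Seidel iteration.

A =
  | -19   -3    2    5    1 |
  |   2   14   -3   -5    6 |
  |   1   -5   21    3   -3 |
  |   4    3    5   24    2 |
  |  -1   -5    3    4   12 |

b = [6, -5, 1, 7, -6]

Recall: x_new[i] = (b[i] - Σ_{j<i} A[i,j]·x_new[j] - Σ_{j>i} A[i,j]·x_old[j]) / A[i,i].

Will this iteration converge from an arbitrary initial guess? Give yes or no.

Write A = D+L+U with D = diag(-19, 14, 21, 24, 12).
T_GS = -(D+L)⁻¹U: row 0 first, T[0,2] = -(2)/(-19) = +0.1053; later rows by forward substitution.
  T[0,:] = [+0.0000 -0.1579 +0.1053 +0.2632 +0.0526]
  T[1,:] = [+0.0000 +0.0226 +0.1992 +0.3195 -0.4361]
  T[2,:] = [+0.0000 +0.0129 +0.0424 -0.0793 +0.0365]
  T[3,:] = [+0.0000 +0.0208 -0.0513 -0.0673 -0.0452]
  T[4,:] = [+0.0000 -0.0139 +0.0983 +0.1973 -0.1714]
eigenvalue magnitudes: 0.2317, 0.0803, 0.0550, 0.0328, 0.0000.
ρ(T) = max|λ| = 0.2317; 0.2317 < 1: convergent.

yes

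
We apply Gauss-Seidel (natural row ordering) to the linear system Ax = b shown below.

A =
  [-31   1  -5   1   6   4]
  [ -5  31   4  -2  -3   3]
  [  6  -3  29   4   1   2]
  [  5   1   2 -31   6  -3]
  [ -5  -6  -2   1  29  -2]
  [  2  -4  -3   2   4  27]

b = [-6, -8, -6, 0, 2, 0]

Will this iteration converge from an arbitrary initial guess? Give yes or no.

A = D + L + U where D = diag(-31, 31, 29, -31, 29, 27).
Gauss-Seidel: T = -(D+L)⁻¹U, row 0 first, T[0,4] = -(6)/(-31) = +0.1935; later rows by forward substitution.
  T[0,:] = [+0.0000, +0.0323, -0.1613, +0.0323, +0.1935, +0.1290]
  T[1,:] = [+0.0000, +0.0052, -0.1550, +0.0697, +0.1280, -0.0760]
  T[2,:] = [+0.0000, -0.0061, +0.0173, -0.1374, -0.0613, -0.1035]
  T[3,:] = [+0.0000, +0.0050, -0.0299, -0.0014, +0.2249, -0.0851]
  T[4,:] = [+0.0000, +0.0060, -0.0577, +0.0106, +0.0479, +0.0713]
  T[5,:] = [+0.0000, -0.0036, +0.0017, -0.0088, -0.0259, -0.0366]
moduli |λ_i(T)| = 0.1768, 0.0908, 0.0908, 0.0690, 0.0056, 0.0000.
ρ = 0.1768; 0.1768 < 1 ⇒ converges.

yes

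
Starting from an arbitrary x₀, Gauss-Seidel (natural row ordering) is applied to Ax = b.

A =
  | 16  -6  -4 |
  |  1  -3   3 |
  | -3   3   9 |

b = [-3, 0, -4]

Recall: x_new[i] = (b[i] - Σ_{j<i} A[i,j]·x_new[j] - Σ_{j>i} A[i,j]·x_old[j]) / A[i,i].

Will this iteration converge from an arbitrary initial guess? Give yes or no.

yes

Split A = D + L + U, D = diag(16, -3, 9).
T_GS = -(D+L)⁻¹U: row 0 first, T[0,2] = -(-4)/(16) = +0.2500; later rows by forward substitution.
  T[0,:] = [+0.0000, +0.3750, +0.2500]
  T[1,:] = [+0.0000, +0.1250, +1.0833]
  T[2,:] = [+0.0000, +0.0833, -0.2778]
|λ(T)| sorted: 0.4381, 0.2853, 0.0000.
ρ(T) = max|λ| = 0.4381; 0.4381 < 1 ⇒ converges.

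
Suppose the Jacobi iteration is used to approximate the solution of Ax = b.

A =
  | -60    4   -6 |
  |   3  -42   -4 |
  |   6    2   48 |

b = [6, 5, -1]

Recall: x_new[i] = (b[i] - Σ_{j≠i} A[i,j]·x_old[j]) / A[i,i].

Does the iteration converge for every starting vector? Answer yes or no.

yes

Split A = D + L + U, D = diag(-60, -42, 48).
Jacobi T = -D⁻¹(L+U): T[1,0] = -(3)/(-42) = +0.0714; T[1,1] = 0.
  T[0,:] = [+0.0000  +0.0667  -0.1000]
  T[1,:] = [+0.0714  +0.0000  -0.0952]
  T[2,:] = [-0.1250  -0.0417  +0.0000]
|λ(T)| sorted: 0.1667, 0.1033, 0.0634.
spectral radius ρ = 0.1667; 0.1667 < 1 ⇒ converges.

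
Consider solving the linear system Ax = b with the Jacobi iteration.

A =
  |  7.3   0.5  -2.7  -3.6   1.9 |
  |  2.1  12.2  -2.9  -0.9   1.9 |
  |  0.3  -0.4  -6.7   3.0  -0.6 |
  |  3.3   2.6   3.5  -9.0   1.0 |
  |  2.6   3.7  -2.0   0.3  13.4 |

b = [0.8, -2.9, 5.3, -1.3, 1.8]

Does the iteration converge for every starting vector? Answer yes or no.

Split A = D + L + U, D = diag(7.3, 12.2, -6.7, -9, 13.4).
Jacobi T = -D⁻¹(L+U): T[4,3] = -(0.3)/(13.4) = -0.0224; T[4,4] = 0.
  T[0,:] = [+0.0000  -0.0685  +0.3699  +0.4932  -0.2603]
  T[1,:] = [-0.1721  +0.0000  +0.2377  +0.0738  -0.1557]
  T[2,:] = [+0.0448  -0.0597  +0.0000  +0.4478  -0.0896]
  T[3,:] = [+0.3667  +0.2889  +0.3889  +0.0000  +0.1111]
  T[4,:] = [-0.1940  -0.2761  +0.1493  -0.0224  +0.0000]
|λ(T)| sorted: 0.7101, 0.4935, 0.4935, 0.1553, 0.0775.
ρ = 0.7101; 0.7101 < 1: convergent.

yes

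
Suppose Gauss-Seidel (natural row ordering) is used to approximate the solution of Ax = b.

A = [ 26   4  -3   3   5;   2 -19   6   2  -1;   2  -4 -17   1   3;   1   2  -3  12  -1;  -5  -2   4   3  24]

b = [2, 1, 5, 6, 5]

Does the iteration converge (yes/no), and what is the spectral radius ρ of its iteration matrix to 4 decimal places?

yes, ρ = 0.2028

Split A = D + L + U, D = diag(26, -19, -17, 12, 24).
T_GS = -(D+L)⁻¹U: row 0 first, T[0,4] = -(5)/(26) = -0.1923; later rows by forward substitution.
  T[0,:] = [+0.0000 -0.1538 +0.1154 -0.1154 -0.1923]
  T[1,:] = [+0.0000 -0.0162 +0.3279 +0.0931 -0.0729]
  T[2,:] = [+0.0000 -0.0143 -0.0636 +0.0233 +0.1710]
  T[3,:] = [+0.0000 +0.0119 -0.0802 -0.0001 +0.1543]
  T[4,:] = [+0.0000 -0.0325 +0.0720 -0.0202 -0.0939]
|λ(T)| sorted: 0.2028, 0.0984, 0.0984, 0.0253, 0.0000.
ρ = 0.2028; 0.2028 < 1: convergent.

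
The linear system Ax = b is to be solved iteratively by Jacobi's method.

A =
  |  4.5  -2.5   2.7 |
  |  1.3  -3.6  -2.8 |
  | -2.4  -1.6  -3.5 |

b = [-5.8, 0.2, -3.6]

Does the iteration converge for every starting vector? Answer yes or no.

Diagonal D = diag(4.5, -3.6, -3.5); L, U strict lower/upper.
Jacobi: T = -D⁻¹(L+U), T[1,0] = -(1.3)/(-3.6) = +0.3611; T[1,1] = 0.
  T[0,:] = [+0.0000  +0.5556  -0.6000]
  T[1,:] = [+0.3611  +0.0000  -0.7778]
  T[2,:] = [-0.6857  -0.4571  +0.0000]
moduli |λ_i(T)| = 1.1457, 0.5874, 0.5874.
spectral radius ρ = 1.1457; 1.1457 > 1, so it fails to converge.

no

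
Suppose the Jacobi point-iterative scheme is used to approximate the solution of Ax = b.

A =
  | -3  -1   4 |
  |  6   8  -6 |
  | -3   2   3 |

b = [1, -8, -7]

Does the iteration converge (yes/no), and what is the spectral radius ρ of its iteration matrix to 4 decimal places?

Write A = D+L+U with D = diag(-3, 8, 3).
Jacobi T = -D⁻¹(L+U): T[0,2] = -(4)/(-3) = +1.3333; T[0,0] = 0.
  T[0,:] = [+0.0000 -0.3333 +1.3333]
  T[1,:] = [-0.7500 +0.0000 +0.7500]
  T[2,:] = [+1.0000 -0.6667 +0.0000]
|roots of det(T-λI)|: 1.1965, 0.6965, 0.5000.
spectral radius ρ = 1.1965; 1.1965 > 1: divergent.

no, ρ = 1.1965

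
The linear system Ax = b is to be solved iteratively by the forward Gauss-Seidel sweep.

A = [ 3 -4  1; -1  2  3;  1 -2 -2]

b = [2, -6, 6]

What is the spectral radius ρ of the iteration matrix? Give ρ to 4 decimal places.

Diagonal D = diag(3, 2, -2); L, U strict lower/upper.
T_GS = -(D+L)⁻¹U: row 0 first, T[0,2] = -(1)/(3) = -0.3333; later rows by forward substitution.
  T[0,:] = [+0.0000 +1.3333 -0.3333]
  T[1,:] = [+0.0000 +0.6667 -1.6667]
  T[2,:] = [+0.0000 +0.0000 +1.5000]
eigenvalue magnitudes: 1.5000, 0.6667, 0.0000.
ρ = 1.5000; 1.5000 > 1 ⇒ diverges.

1.5000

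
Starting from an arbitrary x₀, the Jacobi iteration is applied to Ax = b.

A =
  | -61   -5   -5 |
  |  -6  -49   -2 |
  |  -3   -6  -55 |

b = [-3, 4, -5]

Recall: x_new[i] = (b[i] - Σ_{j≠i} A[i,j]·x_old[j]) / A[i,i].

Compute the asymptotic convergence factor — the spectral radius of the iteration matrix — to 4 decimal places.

Diagonal D = diag(-61, -49, -55); L, U strict lower/upper.
Jacobi: T = -D⁻¹(L+U), T[2,1] = -(-6)/(-55) = -0.1091; T[2,2] = 0.
  T[0,:] = [+0.0000, -0.0820, -0.0820]
  T[1,:] = [-0.1224, +0.0000, -0.0408]
  T[2,:] = [-0.0545, -0.1091, +0.0000]
|roots of det(T-λI)|: 0.1636, 0.0884, 0.0884.
spectral radius ρ = 0.1636; 0.1636 < 1, so it converges for any x₀.

0.1636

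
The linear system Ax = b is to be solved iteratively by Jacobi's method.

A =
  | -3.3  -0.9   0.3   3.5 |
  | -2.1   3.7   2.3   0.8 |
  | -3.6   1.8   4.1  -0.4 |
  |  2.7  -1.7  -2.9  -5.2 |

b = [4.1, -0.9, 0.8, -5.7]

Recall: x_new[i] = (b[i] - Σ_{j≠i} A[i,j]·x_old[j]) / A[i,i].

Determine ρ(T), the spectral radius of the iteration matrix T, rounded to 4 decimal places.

Diagonal D = diag(-3.3, 3.7, 4.1, -5.2); L, U strict lower/upper.
T_J = -D⁻¹(L+U): T[2,3] = -(-0.4)/(4.1) = +0.0976; T[2,2] = 0.
  T[0,:] = [+0.0000  -0.2727  +0.0909  +1.0606]
  T[1,:] = [+0.5676  +0.0000  -0.6216  -0.2162]
  T[2,:] = [+0.8780  -0.4390  +0.0000  +0.0976]
  T[3,:] = [+0.5192  -0.3269  -0.5577  +0.0000]
|λ(T)| sorted: 1.1739, 0.5323, 0.5323, 0.4655.
ρ(T) = max|λ| = 1.1739; 1.1739 > 1 ⇒ diverges.

1.1739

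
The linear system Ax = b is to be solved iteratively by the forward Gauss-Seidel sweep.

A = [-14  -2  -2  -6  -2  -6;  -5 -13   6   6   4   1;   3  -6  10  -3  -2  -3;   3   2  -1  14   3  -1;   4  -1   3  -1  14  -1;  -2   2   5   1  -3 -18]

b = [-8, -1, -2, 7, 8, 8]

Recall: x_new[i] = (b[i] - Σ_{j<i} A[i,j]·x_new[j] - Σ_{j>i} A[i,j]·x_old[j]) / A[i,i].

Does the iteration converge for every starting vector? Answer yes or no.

yes

Let D = diag(-14, -13, 10, 14, 14, -18); L, U the strict triangles.
GS T = -(D+L)⁻¹U: row 0 first, T[0,4] = -(-2)/(-14) = -0.1429; later rows by forward substitution.
  T[0,:] = [+0.0000  -0.1429  -0.1429  -0.4286  -0.1429  -0.4286]
  T[1,:] = [+0.0000  +0.0549  +0.5165  +0.6264  +0.3626  +0.2418]
  T[2,:] = [+0.0000  +0.0758  +0.3527  +0.8044  +0.4604  +0.5736]
  T[3,:] = [+0.0000  +0.0282  -0.0180  +0.0598  -0.2026  +0.1697]
  T[4,:] = [+0.0000  +0.0305  +0.0008  -0.0009  -0.0464  +0.1003]
  T[5,:] = [+0.0000  +0.0395  +0.1701  +0.3441  +0.1805  +0.2265]
eigenvalue magnitudes: 0.7970, 0.1188, 0.1188, 0.0916, 0.0327, 0.0000.
spectral radius ρ = 0.7970; 0.7970 < 1, so it converges for any x₀.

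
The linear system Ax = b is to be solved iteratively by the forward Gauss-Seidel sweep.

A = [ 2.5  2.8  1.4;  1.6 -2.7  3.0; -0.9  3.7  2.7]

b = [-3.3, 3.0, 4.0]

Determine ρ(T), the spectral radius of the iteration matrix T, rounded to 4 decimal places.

Diagonal D = diag(2.5, -2.7, 2.7); L, U strict lower/upper.
T_GS = -(D+L)⁻¹U: row 0 first, T[0,2] = -(1.4)/(2.5) = -0.5600; later rows by forward substitution.
  T[0,:] = [+0.0000  -1.1200  -0.5600]
  T[1,:] = [+0.0000  -0.6637  +0.7793]
  T[2,:] = [+0.0000  +0.5362  -1.2545]
|eigenvalues of T|: 1.6698, 0.2484, 0.0000.
ρ = 1.6698; 1.6698 > 1 ⇒ diverges.

1.6698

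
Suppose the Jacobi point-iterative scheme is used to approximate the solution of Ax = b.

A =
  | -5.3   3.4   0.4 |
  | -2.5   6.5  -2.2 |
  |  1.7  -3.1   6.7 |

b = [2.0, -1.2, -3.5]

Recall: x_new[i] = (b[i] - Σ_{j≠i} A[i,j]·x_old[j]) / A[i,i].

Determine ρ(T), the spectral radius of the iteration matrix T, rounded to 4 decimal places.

0.6682

Write A = D+L+U with D = diag(-5.3, 6.5, 6.7).
T_J = -D⁻¹(L+U): T[1,0] = -(-2.5)/(6.5) = +0.3846; T[1,1] = 0.
  T[0,:] = [+0.0000  +0.6415  +0.0755]
  T[1,:] = [+0.3846  +0.0000  +0.3385]
  T[2,:] = [-0.2537  +0.4627  +0.0000]
|λ(T)| sorted: 0.6682, 0.5561, 0.1121.
spectral radius ρ = 0.6682; 0.6682 < 1 ⇒ converges.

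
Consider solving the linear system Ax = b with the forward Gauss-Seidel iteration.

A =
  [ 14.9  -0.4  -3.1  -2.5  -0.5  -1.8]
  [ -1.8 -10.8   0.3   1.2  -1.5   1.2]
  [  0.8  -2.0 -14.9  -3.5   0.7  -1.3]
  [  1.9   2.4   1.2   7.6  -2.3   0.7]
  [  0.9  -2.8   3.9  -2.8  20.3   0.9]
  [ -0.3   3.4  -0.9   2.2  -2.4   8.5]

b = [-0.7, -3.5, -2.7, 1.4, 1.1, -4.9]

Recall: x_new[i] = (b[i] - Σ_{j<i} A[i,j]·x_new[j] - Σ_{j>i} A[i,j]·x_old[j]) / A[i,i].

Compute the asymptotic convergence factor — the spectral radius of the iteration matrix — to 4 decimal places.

0.1940

Write A = D+L+U with D = diag(14.9, -10.8, -14.9, 7.6, 20.3, 8.5).
T_GS = -(D+L)⁻¹U: row 0 first, T[0,2] = -(-3.1)/(14.9) = +0.2081; later rows by forward substitution.
  T[0,:] = [+0.0000, +0.0268, +0.2081, +0.1678, +0.0336, +0.1208]
  T[1,:] = [+0.0000, -0.0045, -0.0069, +0.0831, -0.1445, +0.0910]
  T[2,:] = [+0.0000, +0.0020, +0.0121, -0.2371, +0.0682, -0.0930]
  T[3,:] = [+0.0000, -0.0056, -0.0517, -0.0308, +0.3291, -0.1364]
  T[4,:] = [+0.0000, -0.0030, -0.0196, +0.0453, +0.0109, -0.0381]
  T[5,:] = [+0.0000, +0.0036, +0.0192, -0.0317, -0.0159, -0.0174]
|eigenvalues of T|: 0.1940, 0.1442, 0.0473, 0.0473, 0.0013, 0.0000.
ρ = 0.1940; 0.1940 < 1 ⇒ converges.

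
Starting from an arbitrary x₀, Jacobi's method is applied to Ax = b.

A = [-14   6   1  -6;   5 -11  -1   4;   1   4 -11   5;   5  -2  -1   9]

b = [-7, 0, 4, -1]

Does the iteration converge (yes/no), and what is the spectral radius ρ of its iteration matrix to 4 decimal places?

Split A = D + L + U, D = diag(-14, -11, -11, 9).
Jacobi T = -D⁻¹(L+U): T[2,0] = -(1)/(-11) = +0.0909; T[2,2] = 0.
  T[0,:] = [+0.0000  +0.4286  +0.0714  -0.4286]
  T[1,:] = [+0.4545  +0.0000  -0.0909  +0.3636]
  T[2,:] = [+0.0909  +0.3636  +0.0000  +0.4545]
  T[3,:] = [-0.5556  +0.2222  +0.1111  +0.0000]
|eigenvalues of T|: 0.8382, 0.5209, 0.3183, 0.0009.
ρ(T) = max|λ| = 0.8382; 0.8382 < 1, so it converges for any x₀.

yes, ρ = 0.8382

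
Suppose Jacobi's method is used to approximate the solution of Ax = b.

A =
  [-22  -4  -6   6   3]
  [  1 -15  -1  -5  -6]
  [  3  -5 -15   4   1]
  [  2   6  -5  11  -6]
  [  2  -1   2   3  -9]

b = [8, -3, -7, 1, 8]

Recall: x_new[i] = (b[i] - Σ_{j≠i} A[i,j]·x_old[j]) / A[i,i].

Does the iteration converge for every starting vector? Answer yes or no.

yes

Split A = D + L + U, D = diag(-22, -15, -15, 11, -9).
Jacobi T = -D⁻¹(L+U): T[1,3] = -(-5)/(-15) = -0.3333; T[1,1] = 0.
  T[0,:] = [+0.0000  -0.1818  -0.2727  +0.2727  +0.1364]
  T[1,:] = [+0.0667  +0.0000  -0.0667  -0.3333  -0.4000]
  T[2,:] = [+0.2000  -0.3333  +0.0000  +0.2667  +0.0667]
  T[3,:] = [-0.1818  -0.5455  +0.4545  +0.0000  +0.5455]
  T[4,:] = [+0.2222  -0.1111  +0.2222  +0.3333  +0.0000]
moduli |λ_i(T)| = 0.9422, 0.4296, 0.3979, 0.3979, 0.0643.
spectral radius ρ = 0.9422; 0.9422 < 1, so it converges for any x₀.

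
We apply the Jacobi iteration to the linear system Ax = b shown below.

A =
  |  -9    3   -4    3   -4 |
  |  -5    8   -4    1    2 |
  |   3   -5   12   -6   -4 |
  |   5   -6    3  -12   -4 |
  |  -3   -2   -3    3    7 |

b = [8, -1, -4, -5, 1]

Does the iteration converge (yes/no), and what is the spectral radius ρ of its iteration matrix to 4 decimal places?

Split A = D + L + U, D = diag(-9, 8, 12, -12, 7).
Jacobi T = -D⁻¹(L+U): T[4,0] = -(-3)/(7) = +0.4286; T[4,4] = 0.
  T[0,:] = [+0.0000 +0.3333 -0.4444 +0.3333 -0.4444]
  T[1,:] = [+0.6250 +0.0000 +0.5000 -0.1250 -0.2500]
  T[2,:] = [-0.2500 +0.4167 +0.0000 +0.5000 +0.3333]
  T[3,:] = [+0.4167 -0.5000 +0.2500 +0.0000 -0.3333]
  T[4,:] = [+0.4286 +0.2857 +0.4286 -0.4286 +0.0000]
moduli |λ_i(T)| = 1.2519, 0.7100, 0.7100, 0.1572, 0.0119.
spectral radius ρ = 1.2519; 1.2519 > 1: divergent.

no, ρ = 1.2519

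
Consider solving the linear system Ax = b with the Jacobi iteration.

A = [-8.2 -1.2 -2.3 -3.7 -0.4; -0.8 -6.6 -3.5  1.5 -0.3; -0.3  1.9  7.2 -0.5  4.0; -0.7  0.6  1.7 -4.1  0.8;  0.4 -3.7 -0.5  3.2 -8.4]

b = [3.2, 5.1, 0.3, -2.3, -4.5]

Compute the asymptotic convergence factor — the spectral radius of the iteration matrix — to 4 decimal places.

A = D + L + U where D = diag(-8.2, -6.6, 7.2, -4.1, -8.4).
Jacobi: T = -D⁻¹(L+U), T[1,0] = -(-0.8)/(-6.6) = -0.1212; T[1,1] = 0.
  T[0,:] = [+0.0000, -0.1463, -0.2805, -0.4512, -0.0488]
  T[1,:] = [-0.1212, +0.0000, -0.5303, +0.2273, -0.0455]
  T[2,:] = [+0.0417, -0.2639, +0.0000, +0.0694, -0.5556]
  T[3,:] = [-0.1707, +0.1463, +0.4146, +0.0000, +0.1951]
  T[4,:] = [+0.0476, -0.4405, -0.0595, +0.3810, +0.0000]
|eigenvalues of T|: 0.8346, 0.5309, 0.5309, 0.3647, 0.2363.
ρ(T) = max|λ| = 0.8346; 0.8346 < 1, so it converges for any x₀.

0.8346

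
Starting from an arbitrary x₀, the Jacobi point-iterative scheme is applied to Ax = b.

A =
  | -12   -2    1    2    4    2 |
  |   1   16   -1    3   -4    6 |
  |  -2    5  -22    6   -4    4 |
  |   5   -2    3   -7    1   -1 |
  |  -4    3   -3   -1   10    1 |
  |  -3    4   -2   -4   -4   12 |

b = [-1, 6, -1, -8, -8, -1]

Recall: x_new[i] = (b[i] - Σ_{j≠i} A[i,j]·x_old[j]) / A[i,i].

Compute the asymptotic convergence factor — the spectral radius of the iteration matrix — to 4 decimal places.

0.8207

Let D = diag(-12, 16, -22, -7, 10, 12); L, U the strict triangles.
T_J = -D⁻¹(L+U): T[0,4] = -(4)/(-12) = +0.3333; T[0,0] = 0.
  T[0,:] = [+0.0000  -0.1667  +0.0833  +0.1667  +0.3333  +0.1667]
  T[1,:] = [-0.0625  +0.0000  +0.0625  -0.1875  +0.2500  -0.3750]
  T[2,:] = [-0.0909  +0.2273  +0.0000  +0.2727  -0.1818  +0.1818]
  T[3,:] = [+0.7143  -0.2857  +0.4286  +0.0000  +0.1429  -0.1429]
  T[4,:] = [+0.4000  -0.3000  +0.3000  +0.1000  +0.0000  -0.1000]
  T[5,:] = [+0.2500  -0.3333  +0.1667  +0.3333  +0.3333  +0.0000]
|roots of det(T-λI)|: 0.8207, 0.4389, 0.4389, 0.2113, 0.2082, 0.2082.
spectral radius ρ = 0.8207; 0.8207 < 1: convergent.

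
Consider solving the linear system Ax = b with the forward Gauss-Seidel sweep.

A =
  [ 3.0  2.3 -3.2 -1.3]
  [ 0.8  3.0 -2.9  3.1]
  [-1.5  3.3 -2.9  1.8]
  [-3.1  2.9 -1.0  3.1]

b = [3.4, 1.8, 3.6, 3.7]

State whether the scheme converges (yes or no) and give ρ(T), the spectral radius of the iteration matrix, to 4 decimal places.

no, ρ = 1.6389

Write A = D+L+U with D = diag(3, 3, -2.9, 3.1).
Gauss-Seidel: T = -(D+L)⁻¹U, row 0 first, T[0,3] = -(-1.3)/(3) = +0.4333; later rows by forward substitution.
  T[0,:] = [+0.0000, -0.7667, +1.0667, +0.4333]
  T[1,:] = [+0.0000, +0.2044, +0.6822, -1.1489]
  T[2,:] = [+0.0000, +0.6292, +0.2246, -0.9108]
  T[3,:] = [+0.0000, -0.7550, +0.5009, +1.2143]
|eigenvalues of T|: 1.6389, 0.5320, 0.5276, 0.0000.
spectral radius ρ = 1.6389; 1.6389 > 1 ⇒ diverges.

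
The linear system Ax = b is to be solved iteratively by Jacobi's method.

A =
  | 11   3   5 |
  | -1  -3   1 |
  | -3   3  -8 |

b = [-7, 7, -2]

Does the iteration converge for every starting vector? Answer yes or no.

Split A = D + L + U, D = diag(11, -3, -8).
Jacobi: T = -D⁻¹(L+U), T[2,1] = -(3)/(-8) = +0.3750; T[2,2] = 0.
  T[0,:] = [+0.0000, -0.2727, -0.4545]
  T[1,:] = [-0.3333, +0.0000, +0.3333]
  T[2,:] = [-0.3750, +0.3750, +0.0000]
|eigenvalues of T|: 0.7164, 0.3959, 0.3205.
spectral radius ρ = 0.7164; 0.7164 < 1, so it converges for any x₀.

yes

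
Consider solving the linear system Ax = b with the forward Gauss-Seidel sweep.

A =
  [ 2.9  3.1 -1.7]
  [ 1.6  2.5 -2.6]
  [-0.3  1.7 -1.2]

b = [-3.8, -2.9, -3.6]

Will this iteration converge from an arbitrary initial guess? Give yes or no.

no

Let D = diag(2.9, 2.5, -1.2); L, U the strict triangles.
GS T = -(D+L)⁻¹U: row 0 first, T[0,1] = -(3.1)/(2.9) = -1.0690; later rows by forward substitution.
  T[0,:] = [+0.0000  -1.0690  +0.5862]
  T[1,:] = [+0.0000  +0.6841  +0.6648]
  T[2,:] = [+0.0000  +1.2364  +0.7953]
|λ(T)| sorted: 1.6481, 0.1686, 0.0000.
ρ = 1.6481; 1.6481 > 1 ⇒ diverges.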